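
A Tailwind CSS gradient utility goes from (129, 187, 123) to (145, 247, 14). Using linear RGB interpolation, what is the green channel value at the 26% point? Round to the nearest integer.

G = 187 + 0.26 × (247 − 187) = 202.6 → 203

203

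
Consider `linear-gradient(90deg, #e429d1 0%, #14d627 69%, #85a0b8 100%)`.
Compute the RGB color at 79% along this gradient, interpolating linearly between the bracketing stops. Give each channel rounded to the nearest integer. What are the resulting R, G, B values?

(56, 197, 86)

79% lies between the 69% and 100% stops, so the local fraction is t = (79 − 69)/(100 − 69) = 10/31 ≈ 0.3226.
#14d627 → (20, 214, 39); #85a0b8 → (133, 160, 184).
R = 20 + 0.3226 × (133 − 20) = 56.454 → 56
G = 214 + 0.3226 × (160 − 214) = 196.58 → 197
B = 39 + 0.3226 × (184 − 39) = 85.777 → 86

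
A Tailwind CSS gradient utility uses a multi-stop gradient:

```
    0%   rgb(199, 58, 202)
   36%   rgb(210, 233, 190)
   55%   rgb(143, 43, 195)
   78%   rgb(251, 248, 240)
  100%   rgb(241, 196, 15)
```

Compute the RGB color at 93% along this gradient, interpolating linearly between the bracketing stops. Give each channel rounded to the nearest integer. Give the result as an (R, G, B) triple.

93% lies between the 78% and 100% stops, so the local fraction is t = (93 − 78)/(100 − 78) = 15/22 ≈ 0.6818.
R = 251 + 0.6818 × (241 − 251) = 244.182 → 244
G = 248 + 0.6818 × (196 − 248) = 212.546 → 213
B = 240 + 0.6818 × (15 − 240) = 86.595 → 87

(244, 213, 87)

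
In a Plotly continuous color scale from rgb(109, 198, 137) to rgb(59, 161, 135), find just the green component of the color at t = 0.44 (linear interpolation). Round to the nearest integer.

182

G = 198 + 0.44 × (161 − 198) = 181.72 → 182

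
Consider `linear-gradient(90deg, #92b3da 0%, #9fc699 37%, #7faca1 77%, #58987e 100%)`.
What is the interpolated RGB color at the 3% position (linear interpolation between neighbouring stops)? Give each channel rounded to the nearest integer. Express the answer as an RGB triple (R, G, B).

(147, 181, 213)

3% lies between the 0% and 37% stops, so the local fraction is t = (3 − 0)/(37 − 0) = 3/37 ≈ 0.0811.
#92b3da → (146, 179, 218); #9fc699 → (159, 198, 153).
R = 146 + 0.0811 × (159 − 146) = 147.054 → 147
G = 179 + 0.0811 × (198 − 179) = 180.541 → 181
B = 218 + 0.0811 × (153 − 218) = 212.728 → 213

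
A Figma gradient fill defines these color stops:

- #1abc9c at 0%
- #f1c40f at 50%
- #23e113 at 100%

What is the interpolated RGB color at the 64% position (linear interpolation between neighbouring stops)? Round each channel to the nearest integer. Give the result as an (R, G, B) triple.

64% lies between the 50% and 100% stops, so the local fraction is t = (64 − 50)/(100 − 50) = 14/50 ≈ 0.28.
#f1c40f → (241, 196, 15); #23e113 → (35, 225, 19).
R = 241 + 0.28 × (35 − 241) = 183.32 → 183
G = 196 + 0.28 × (225 − 196) = 204.12 → 204
B = 15 + 0.28 × (19 − 15) = 16.12 → 16

(183, 204, 16)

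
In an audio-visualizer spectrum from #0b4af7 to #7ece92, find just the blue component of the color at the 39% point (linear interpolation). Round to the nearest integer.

B₁ = 247 (from #0b4af7), B₂ = 146 (from #7ece92).
B = 247 + 0.39 × (146 − 247) = 207.61 → 208

208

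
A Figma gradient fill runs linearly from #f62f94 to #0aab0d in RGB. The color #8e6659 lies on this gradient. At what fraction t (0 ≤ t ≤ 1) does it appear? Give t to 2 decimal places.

0.44

Invert the lerp on the R channel (largest span, 236): t = (142 − 246) / (10 − 246) = -104/-236 = 0.44068.
Check on G: (102 − 47)/(171 − 47) = 0.4435 ✓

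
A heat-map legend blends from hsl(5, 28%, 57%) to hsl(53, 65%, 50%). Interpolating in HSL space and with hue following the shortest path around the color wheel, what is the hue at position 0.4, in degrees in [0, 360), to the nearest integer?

Hue arc: Δh = 53 − 5 = 48° (|Δh| ≤ 180, already the shorter path).
H = 5 + 0.4 × (48) = 24.2 → 24°

24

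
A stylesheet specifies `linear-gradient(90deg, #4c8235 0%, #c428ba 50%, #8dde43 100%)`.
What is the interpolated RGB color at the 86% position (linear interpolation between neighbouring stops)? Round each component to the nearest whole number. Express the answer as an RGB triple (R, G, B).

86% lies between the 50% and 100% stops, so the local fraction is t = (86 − 50)/(100 − 50) = 36/50 ≈ 0.72.
#c428ba → (196, 40, 186); #8dde43 → (141, 222, 67).
R = 196 + 0.72 × (141 − 196) = 156.4 → 156
G = 40 + 0.72 × (222 − 40) = 171.04 → 171
B = 186 + 0.72 × (67 − 186) = 100.32 → 100

(156, 171, 100)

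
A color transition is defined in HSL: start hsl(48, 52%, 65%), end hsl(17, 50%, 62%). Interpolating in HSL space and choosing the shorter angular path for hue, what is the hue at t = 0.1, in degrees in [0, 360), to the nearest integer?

Hue arc: Δh = 17 − 48 = -31° (|Δh| ≤ 180, already the shorter path).
H = 48 + 0.1 × (-31) = 44.9 → 45°

45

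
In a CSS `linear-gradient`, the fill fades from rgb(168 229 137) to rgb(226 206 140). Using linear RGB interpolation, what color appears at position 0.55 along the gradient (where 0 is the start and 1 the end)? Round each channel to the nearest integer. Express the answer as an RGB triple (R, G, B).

R = 168 + 0.55 × (226 − 168) = 168 + 0.55 × 58 = 199.9 → 200
G = 229 + 0.55 × (206 − 229) = 229 + 0.55 × -23 = 216.35 → 216
B = 137 + 0.55 × (140 − 137) = 137 + 0.55 × 3 = 138.65 → 139

(200, 216, 139)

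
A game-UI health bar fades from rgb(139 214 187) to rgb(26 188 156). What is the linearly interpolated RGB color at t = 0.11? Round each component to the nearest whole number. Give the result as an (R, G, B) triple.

R = 139 + 0.11 × (26 − 139) = 139 + 0.11 × -113 = 126.57 → 127
G = 214 + 0.11 × (188 − 214) = 214 + 0.11 × -26 = 211.14 → 211
B = 187 + 0.11 × (156 − 187) = 187 + 0.11 × -31 = 183.59 → 184
So the blended color is (127, 211, 184), about #7fd3b8.

(127, 211, 184)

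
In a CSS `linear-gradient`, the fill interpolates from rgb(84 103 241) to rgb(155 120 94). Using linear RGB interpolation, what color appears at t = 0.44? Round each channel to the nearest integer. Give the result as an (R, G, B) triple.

(115, 110, 176)

R = 84 + 0.44 × (155 − 84) = 84 + 0.44 × 71 = 115.24 → 115
G = 103 + 0.44 × (120 − 103) = 103 + 0.44 × 17 = 110.48 → 110
B = 241 + 0.44 × (94 − 241) = 241 + 0.44 × -147 = 176.32 → 176
So the blended color is (115, 110, 176), about #736eb0.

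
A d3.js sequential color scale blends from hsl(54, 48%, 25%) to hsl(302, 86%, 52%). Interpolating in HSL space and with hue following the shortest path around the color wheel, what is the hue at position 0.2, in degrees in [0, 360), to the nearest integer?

32

Hue: 302 − 54 = 248°, but |248| > 180 so the shorter arc goes the other way: Δh = 248 − 360 = -112°.
H = 54 + 0.2 × (-112) = 31.6 → 32°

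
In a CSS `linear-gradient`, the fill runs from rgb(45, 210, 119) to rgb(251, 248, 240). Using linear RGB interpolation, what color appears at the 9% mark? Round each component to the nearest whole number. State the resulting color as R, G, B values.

(64, 213, 130)

9% corresponds to t = 0.09.
R = 45 + 0.09 × (251 − 45) = 45 + 0.09 × 206 = 63.54 → 64
G = 210 + 0.09 × (248 − 210) = 210 + 0.09 × 38 = 213.42 → 213
B = 119 + 0.09 × (240 − 119) = 119 + 0.09 × 121 = 129.89 → 130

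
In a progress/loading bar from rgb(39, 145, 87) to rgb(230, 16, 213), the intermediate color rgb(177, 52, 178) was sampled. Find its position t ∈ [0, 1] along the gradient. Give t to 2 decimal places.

0.72

Invert the lerp on the R channel (largest span, 191): t = (177 − 39) / (230 − 39) = 138/191 = 0.72251.
Check on G: (52 − 145)/(16 − 145) = 0.7209 ✓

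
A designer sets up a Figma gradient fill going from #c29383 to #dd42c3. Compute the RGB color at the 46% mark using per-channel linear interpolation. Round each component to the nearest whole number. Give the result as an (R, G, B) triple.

#c29383 → (194, 147, 131); #dd42c3 → (221, 66, 195).
46% corresponds to t = 0.46.
R = 194 + 0.46 × (221 − 194) = 194 + 0.46 × 27 = 206.42 → 206
G = 147 + 0.46 × (66 − 147) = 147 + 0.46 × -81 = 109.74 → 110
B = 131 + 0.46 × (195 − 131) = 131 + 0.46 × 64 = 160.44 → 160

(206, 110, 160)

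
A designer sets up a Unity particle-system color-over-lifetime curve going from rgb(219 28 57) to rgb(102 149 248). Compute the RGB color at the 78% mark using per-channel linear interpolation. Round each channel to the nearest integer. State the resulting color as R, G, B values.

78% corresponds to t = 0.78.
R = 219 + 0.78 × (102 − 219) = 219 + 0.78 × -117 = 127.74 → 128
G = 28 + 0.78 × (149 − 28) = 28 + 0.78 × 121 = 122.38 → 122
B = 57 + 0.78 × (248 − 57) = 57 + 0.78 × 191 = 205.98 → 206

(128, 122, 206)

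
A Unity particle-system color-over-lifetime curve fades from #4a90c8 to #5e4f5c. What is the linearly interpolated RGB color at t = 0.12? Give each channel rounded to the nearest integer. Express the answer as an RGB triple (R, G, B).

#4a90c8 → (74, 144, 200); #5e4f5c → (94, 79, 92).
R = 74 + 0.12 × (94 − 74) = 74 + 0.12 × 20 = 76.4 → 76
G = 144 + 0.12 × (79 − 144) = 144 + 0.12 × -65 = 136.2 → 136
B = 200 + 0.12 × (92 − 200) = 200 + 0.12 × -108 = 187.04 → 187

(76, 136, 187)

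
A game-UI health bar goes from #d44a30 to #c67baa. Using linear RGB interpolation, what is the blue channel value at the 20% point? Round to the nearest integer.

B₁ = 48 (from #d44a30), B₂ = 170 (from #c67baa).
B = 48 + 0.2 × (170 − 48) = 72.4 → 72

72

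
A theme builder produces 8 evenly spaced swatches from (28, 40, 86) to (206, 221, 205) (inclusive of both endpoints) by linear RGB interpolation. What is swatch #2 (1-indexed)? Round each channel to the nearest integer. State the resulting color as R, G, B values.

With 8 swatches and endpoints inclusive, swatch 2 sits at t = (2 − 1)/(8 − 1) = 1/7 ≈ 0.1429.
R = 28 + 0.1429 × (206 − 28) = 53.436 → 53
G = 40 + 0.1429 × (221 − 40) = 65.865 → 66
B = 86 + 0.1429 × (205 − 86) = 103.005 → 103

(53, 66, 103)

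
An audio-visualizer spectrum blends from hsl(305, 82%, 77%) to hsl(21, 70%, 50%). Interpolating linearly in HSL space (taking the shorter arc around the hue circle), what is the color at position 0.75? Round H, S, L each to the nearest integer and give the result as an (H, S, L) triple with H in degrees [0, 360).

(2, 73, 57)

Hue: 21 − 305 = -284°, but |-284| > 180 so the shorter arc goes the other way: Δh = -284 + 360 = 76°.
H = 305 + 0.75 × (76) = 362 → 362 → 362 mod 360 = 2°
S = 82 + 0.75 × (70 − 82) = 73 → 73%
L = 77 + 0.75 × (50 − 77) = 56.75 → 57%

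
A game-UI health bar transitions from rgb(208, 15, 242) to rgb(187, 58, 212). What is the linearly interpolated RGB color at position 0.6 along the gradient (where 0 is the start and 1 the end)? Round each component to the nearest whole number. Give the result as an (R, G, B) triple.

(195, 41, 224)

R = 208 + 0.6 × (187 − 208) = 208 + 0.6 × -21 = 195.4 → 195
G = 15 + 0.6 × (58 − 15) = 15 + 0.6 × 43 = 40.8 → 41
B = 242 + 0.6 × (212 − 242) = 242 + 0.6 × -30 = 224 → 224
So the blended color is (195, 41, 224), about #c329e0.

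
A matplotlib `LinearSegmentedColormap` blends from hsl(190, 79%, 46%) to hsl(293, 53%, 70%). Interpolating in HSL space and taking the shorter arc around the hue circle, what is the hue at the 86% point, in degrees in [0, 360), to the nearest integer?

Hue arc: Δh = 293 − 190 = 103° (|Δh| ≤ 180, already the shorter path).
H = 190 + 0.86 × (103) = 278.58 → 279°

279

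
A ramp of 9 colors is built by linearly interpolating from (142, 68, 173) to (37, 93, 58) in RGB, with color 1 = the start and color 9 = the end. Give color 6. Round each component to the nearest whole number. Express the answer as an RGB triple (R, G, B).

(76, 84, 101)

With 9 swatches and endpoints inclusive, swatch 6 sits at t = (6 − 1)/(9 − 1) = 5/8 ≈ 0.625.
R = 142 + 0.625 × (37 − 142) = 76.375 → 76
G = 68 + 0.625 × (93 − 68) = 83.625 → 84
B = 173 + 0.625 × (58 − 173) = 101.125 → 101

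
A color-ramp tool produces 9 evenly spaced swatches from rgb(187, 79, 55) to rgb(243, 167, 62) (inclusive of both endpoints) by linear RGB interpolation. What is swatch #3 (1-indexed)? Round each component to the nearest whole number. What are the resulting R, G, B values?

With 9 swatches and endpoints inclusive, swatch 3 sits at t = (3 − 1)/(9 − 1) = 2/8 ≈ 0.25.
R = 187 + 0.25 × (243 − 187) = 201 → 201
G = 79 + 0.25 × (167 − 79) = 101 → 101
B = 55 + 0.25 × (62 − 55) = 56.75 → 57

(201, 101, 57)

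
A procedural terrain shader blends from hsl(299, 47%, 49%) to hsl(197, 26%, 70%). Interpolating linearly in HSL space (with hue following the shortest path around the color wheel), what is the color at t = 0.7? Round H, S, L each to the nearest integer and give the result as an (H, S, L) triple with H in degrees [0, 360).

(228, 32, 64)

Hue arc: Δh = 197 − 299 = -102° (|Δh| ≤ 180, already the shorter path).
H = 299 + 0.7 × (-102) = 227.6 → 228°
S = 47 + 0.7 × (26 − 47) = 32.3 → 32%
L = 49 + 0.7 × (70 − 49) = 63.7 → 64%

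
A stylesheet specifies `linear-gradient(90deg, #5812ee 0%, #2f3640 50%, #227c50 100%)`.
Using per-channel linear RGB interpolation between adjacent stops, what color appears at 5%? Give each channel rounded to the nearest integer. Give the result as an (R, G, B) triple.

(84, 22, 221)

5% lies between the 0% and 50% stops, so the local fraction is t = (5 − 0)/(50 − 0) = 5/50 ≈ 0.1.
#5812ee → (88, 18, 238); #2f3640 → (47, 54, 64).
R = 88 + 0.1 × (47 − 88) = 83.9 → 84
G = 18 + 0.1 × (54 − 18) = 21.6 → 22
B = 238 + 0.1 × (64 − 238) = 220.6 → 221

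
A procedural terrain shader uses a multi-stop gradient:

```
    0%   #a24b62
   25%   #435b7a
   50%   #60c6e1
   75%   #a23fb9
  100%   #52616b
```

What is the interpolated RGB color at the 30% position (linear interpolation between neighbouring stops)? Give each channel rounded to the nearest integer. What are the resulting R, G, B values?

(73, 112, 143)

30% lies between the 25% and 50% stops, so the local fraction is t = (30 − 25)/(50 − 25) = 5/25 ≈ 0.2.
#435b7a → (67, 91, 122); #60c6e1 → (96, 198, 225).
R = 67 + 0.2 × (96 − 67) = 72.8 → 73
G = 91 + 0.2 × (198 − 91) = 112.4 → 112
B = 122 + 0.2 × (225 − 122) = 142.6 → 143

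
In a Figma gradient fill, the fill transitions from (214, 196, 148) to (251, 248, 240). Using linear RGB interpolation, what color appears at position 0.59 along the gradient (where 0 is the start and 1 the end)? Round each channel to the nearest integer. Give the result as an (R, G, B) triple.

R = 214 + 0.59 × (251 − 214) = 214 + 0.59 × 37 = 235.83 → 236
G = 196 + 0.59 × (248 − 196) = 196 + 0.59 × 52 = 226.68 → 227
B = 148 + 0.59 × (240 − 148) = 148 + 0.59 × 92 = 202.28 → 202

(236, 227, 202)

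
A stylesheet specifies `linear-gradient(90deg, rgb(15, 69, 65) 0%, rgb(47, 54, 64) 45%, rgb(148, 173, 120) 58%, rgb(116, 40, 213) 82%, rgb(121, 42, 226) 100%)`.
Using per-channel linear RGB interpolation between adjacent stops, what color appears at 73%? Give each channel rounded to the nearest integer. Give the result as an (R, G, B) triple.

73% lies between the 58% and 82% stops, so the local fraction is t = (73 − 58)/(82 − 58) = 15/24 ≈ 0.625.
R = 148 + 0.625 × (116 − 148) = 128 → 128
G = 173 + 0.625 × (40 − 173) = 89.875 → 90
B = 120 + 0.625 × (213 − 120) = 178.125 → 178

(128, 90, 178)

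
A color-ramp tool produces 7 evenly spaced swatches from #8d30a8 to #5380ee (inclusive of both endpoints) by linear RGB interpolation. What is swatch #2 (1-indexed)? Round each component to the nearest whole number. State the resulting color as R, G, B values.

(131, 61, 180)

With 7 swatches and endpoints inclusive, swatch 2 sits at t = (2 − 1)/(7 − 1) = 1/6 ≈ 0.1667.
#8d30a8 → (141, 48, 168); #5380ee → (83, 128, 238).
R = 141 + 0.1667 × (83 − 141) = 131.331 → 131
G = 48 + 0.1667 × (128 − 48) = 61.336 → 61
B = 168 + 0.1667 × (238 − 168) = 179.669 → 180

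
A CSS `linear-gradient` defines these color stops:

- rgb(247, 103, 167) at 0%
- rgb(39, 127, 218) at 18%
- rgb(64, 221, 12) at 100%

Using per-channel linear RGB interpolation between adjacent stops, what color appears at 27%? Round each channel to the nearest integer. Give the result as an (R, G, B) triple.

27% lies between the 18% and 100% stops, so the local fraction is t = (27 − 18)/(100 − 18) = 9/82 ≈ 0.1098.
R = 39 + 0.1098 × (64 − 39) = 41.745 → 42
G = 127 + 0.1098 × (221 − 127) = 137.321 → 137
B = 218 + 0.1098 × (12 − 218) = 195.381 → 195

(42, 137, 195)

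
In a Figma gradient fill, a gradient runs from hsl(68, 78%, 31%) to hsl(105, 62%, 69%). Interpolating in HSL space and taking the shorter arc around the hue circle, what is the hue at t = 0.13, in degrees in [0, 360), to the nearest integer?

Hue arc: Δh = 105 − 68 = 37° (|Δh| ≤ 180, already the shorter path).
H = 68 + 0.13 × (37) = 72.81 → 73°

73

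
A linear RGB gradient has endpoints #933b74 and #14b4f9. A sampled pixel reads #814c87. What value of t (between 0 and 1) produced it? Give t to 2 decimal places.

Invert the lerp on the B channel (largest span, 133): t = (135 − 116) / (249 − 116) = 19/133 = 0.14286.
Check on R: (129 − 147)/(20 − 147) = 0.1417 ✓

0.14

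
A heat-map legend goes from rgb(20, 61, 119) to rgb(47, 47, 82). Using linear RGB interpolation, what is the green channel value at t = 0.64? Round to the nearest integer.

G = 61 + 0.64 × (47 − 61) = 52.04 → 52

52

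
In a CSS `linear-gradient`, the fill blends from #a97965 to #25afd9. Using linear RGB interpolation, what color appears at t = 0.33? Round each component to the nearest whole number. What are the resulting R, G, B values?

#a97965 → (169, 121, 101); #25afd9 → (37, 175, 217).
R = 169 + 0.33 × (37 − 169) = 169 + 0.33 × -132 = 125.44 → 125
G = 121 + 0.33 × (175 − 121) = 121 + 0.33 × 54 = 138.82 → 139
B = 101 + 0.33 × (217 − 101) = 101 + 0.33 × 116 = 139.28 → 139

(125, 139, 139)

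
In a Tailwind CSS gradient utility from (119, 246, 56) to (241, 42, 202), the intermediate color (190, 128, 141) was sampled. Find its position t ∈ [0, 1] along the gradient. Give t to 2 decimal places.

Invert the lerp on the G channel (largest span, 204): t = (128 − 246) / (42 − 246) = -118/-204 = 0.57843.
Check on R: (190 − 119)/(241 − 119) = 0.582 ✓

0.58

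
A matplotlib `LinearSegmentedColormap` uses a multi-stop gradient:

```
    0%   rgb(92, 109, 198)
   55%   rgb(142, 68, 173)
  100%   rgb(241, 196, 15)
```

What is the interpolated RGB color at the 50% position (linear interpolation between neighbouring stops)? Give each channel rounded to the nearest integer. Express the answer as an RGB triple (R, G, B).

(137, 72, 175)

50% lies between the 0% and 55% stops, so the local fraction is t = (50 − 0)/(55 − 0) = 50/55 ≈ 0.9091.
R = 92 + 0.9091 × (142 − 92) = 137.455 → 137
G = 109 + 0.9091 × (68 − 109) = 71.727 → 72
B = 198 + 0.9091 × (173 − 198) = 175.273 → 175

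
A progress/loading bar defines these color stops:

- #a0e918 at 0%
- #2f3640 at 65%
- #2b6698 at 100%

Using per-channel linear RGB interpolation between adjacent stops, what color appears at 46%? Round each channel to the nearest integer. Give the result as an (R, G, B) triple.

(80, 106, 52)

46% lies between the 0% and 65% stops, so the local fraction is t = (46 − 0)/(65 − 0) = 46/65 ≈ 0.7077.
#a0e918 → (160, 233, 24); #2f3640 → (47, 54, 64).
R = 160 + 0.7077 × (47 − 160) = 80.03 → 80
G = 233 + 0.7077 × (54 − 233) = 106.322 → 106
B = 24 + 0.7077 × (64 − 24) = 52.308 → 52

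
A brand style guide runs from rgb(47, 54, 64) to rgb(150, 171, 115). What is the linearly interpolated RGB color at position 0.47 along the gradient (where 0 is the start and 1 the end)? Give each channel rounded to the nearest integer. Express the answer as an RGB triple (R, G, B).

(95, 109, 88)

R = 47 + 0.47 × (150 − 47) = 47 + 0.47 × 103 = 95.41 → 95
G = 54 + 0.47 × (171 − 54) = 54 + 0.47 × 117 = 108.99 → 109
B = 64 + 0.47 × (115 − 64) = 64 + 0.47 × 51 = 87.97 → 88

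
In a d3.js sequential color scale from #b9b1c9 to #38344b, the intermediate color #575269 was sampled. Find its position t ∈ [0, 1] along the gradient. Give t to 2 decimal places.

0.76

Invert the lerp on the R channel (largest span, 129): t = (87 − 185) / (56 − 185) = -98/-129 = 0.75969.
Check on G: (82 − 177)/(52 − 177) = 0.76 ✓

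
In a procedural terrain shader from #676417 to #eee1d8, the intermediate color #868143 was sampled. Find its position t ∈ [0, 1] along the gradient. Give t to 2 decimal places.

0.23

Invert the lerp on the B channel (largest span, 193): t = (67 − 23) / (216 − 23) = 44/193 = 0.22798.
Check on R: (134 − 103)/(238 − 103) = 0.2296 ✓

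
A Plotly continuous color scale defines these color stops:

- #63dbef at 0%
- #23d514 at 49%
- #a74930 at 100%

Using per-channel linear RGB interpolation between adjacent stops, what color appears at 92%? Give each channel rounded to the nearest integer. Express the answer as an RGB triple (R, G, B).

92% lies between the 49% and 100% stops, so the local fraction is t = (92 − 49)/(100 − 49) = 43/51 ≈ 0.8431.
#23d514 → (35, 213, 20); #a74930 → (167, 73, 48).
R = 35 + 0.8431 × (167 − 35) = 146.289 → 146
G = 213 + 0.8431 × (73 − 213) = 94.966 → 95
B = 20 + 0.8431 × (48 − 20) = 43.607 → 44

(146, 95, 44)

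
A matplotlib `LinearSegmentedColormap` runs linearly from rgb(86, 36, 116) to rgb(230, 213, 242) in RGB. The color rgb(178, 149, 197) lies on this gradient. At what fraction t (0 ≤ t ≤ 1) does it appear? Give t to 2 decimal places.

0.64

Invert the lerp on the G channel (largest span, 177): t = (149 − 36) / (213 − 36) = 113/177 = 0.63842.
Check on R: (178 − 86)/(230 − 86) = 0.6389 ✓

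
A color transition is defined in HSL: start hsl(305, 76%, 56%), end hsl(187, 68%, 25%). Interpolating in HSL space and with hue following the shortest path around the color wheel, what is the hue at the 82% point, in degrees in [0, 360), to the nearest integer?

208

Hue arc: Δh = 187 − 305 = -118° (|Δh| ≤ 180, already the shorter path).
H = 305 + 0.82 × (-118) = 208.24 → 208°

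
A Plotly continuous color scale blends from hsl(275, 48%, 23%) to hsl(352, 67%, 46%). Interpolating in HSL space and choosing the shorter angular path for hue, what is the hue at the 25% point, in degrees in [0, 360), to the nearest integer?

Hue arc: Δh = 352 − 275 = 77° (|Δh| ≤ 180, already the shorter path).
H = 275 + 0.25 × (77) = 294.25 → 294°

294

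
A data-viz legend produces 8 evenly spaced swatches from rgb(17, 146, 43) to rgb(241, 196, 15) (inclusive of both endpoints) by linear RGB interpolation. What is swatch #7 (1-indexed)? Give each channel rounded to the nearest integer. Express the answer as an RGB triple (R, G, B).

(209, 189, 19)

With 8 swatches and endpoints inclusive, swatch 7 sits at t = (7 − 1)/(8 − 1) = 6/7 ≈ 0.8571.
R = 17 + 0.8571 × (241 − 17) = 208.99 → 209
G = 146 + 0.8571 × (196 − 146) = 188.855 → 189
B = 43 + 0.8571 × (15 − 43) = 19.001 → 19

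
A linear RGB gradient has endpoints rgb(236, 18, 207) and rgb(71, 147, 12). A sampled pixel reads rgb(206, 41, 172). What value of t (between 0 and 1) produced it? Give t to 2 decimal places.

Invert the lerp on the B channel (largest span, 195): t = (172 − 207) / (12 − 207) = -35/-195 = 0.17949.
Check on R: (206 − 236)/(71 − 236) = 0.1818 ✓

0.18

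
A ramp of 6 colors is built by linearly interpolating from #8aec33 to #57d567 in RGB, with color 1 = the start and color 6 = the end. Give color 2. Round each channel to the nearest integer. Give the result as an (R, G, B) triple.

With 6 swatches and endpoints inclusive, swatch 2 sits at t = (2 − 1)/(6 − 1) = 1/5 ≈ 0.2.
#8aec33 → (138, 236, 51); #57d567 → (87, 213, 103).
R = 138 + 0.2 × (87 − 138) = 127.8 → 128
G = 236 + 0.2 × (213 − 236) = 231.4 → 231
B = 51 + 0.2 × (103 − 51) = 61.4 → 61

(128, 231, 61)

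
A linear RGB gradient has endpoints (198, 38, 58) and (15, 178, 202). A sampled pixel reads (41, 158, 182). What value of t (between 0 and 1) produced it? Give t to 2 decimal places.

Invert the lerp on the R channel (largest span, 183): t = (41 − 198) / (15 − 198) = -157/-183 = 0.85792.
Check on G: (158 − 38)/(178 − 38) = 0.8571 ✓

0.86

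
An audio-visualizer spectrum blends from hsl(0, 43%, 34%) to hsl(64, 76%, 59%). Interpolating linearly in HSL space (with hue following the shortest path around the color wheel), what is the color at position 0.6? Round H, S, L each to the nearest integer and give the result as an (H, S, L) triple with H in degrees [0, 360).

Hue arc: Δh = 64 − 0 = 64° (|Δh| ≤ 180, already the shorter path).
H = 0 + 0.6 × (64) = 38.4 → 38°
S = 43 + 0.6 × (76 − 43) = 62.8 → 63%
L = 34 + 0.6 × (59 − 34) = 49 → 49%

(38, 63, 49)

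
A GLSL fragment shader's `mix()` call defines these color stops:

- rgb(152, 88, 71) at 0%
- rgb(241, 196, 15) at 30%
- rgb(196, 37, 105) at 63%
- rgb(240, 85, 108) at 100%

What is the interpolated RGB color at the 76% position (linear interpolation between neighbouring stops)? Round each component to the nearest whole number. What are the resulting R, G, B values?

76% lies between the 63% and 100% stops, so the local fraction is t = (76 − 63)/(100 − 63) = 13/37 ≈ 0.3514.
R = 196 + 0.3514 × (240 − 196) = 211.462 → 211
G = 37 + 0.3514 × (85 − 37) = 53.867 → 54
B = 105 + 0.3514 × (108 − 105) = 106.054 → 106

(211, 54, 106)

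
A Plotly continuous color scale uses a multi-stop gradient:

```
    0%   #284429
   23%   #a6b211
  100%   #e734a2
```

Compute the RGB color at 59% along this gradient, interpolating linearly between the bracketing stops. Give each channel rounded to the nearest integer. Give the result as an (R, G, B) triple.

59% lies between the 23% and 100% stops, so the local fraction is t = (59 − 23)/(100 − 23) = 36/77 ≈ 0.4675.
#a6b211 → (166, 178, 17); #e734a2 → (231, 52, 162).
R = 166 + 0.4675 × (231 − 166) = 196.387 → 196
G = 178 + 0.4675 × (52 − 178) = 119.095 → 119
B = 17 + 0.4675 × (162 − 17) = 84.788 → 85

(196, 119, 85)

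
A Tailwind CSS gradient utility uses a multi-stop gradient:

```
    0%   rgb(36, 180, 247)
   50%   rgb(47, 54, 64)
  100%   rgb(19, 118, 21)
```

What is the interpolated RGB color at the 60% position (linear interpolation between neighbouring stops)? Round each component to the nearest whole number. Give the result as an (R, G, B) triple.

(41, 67, 55)

60% lies between the 50% and 100% stops, so the local fraction is t = (60 − 50)/(100 − 50) = 10/50 ≈ 0.2.
R = 47 + 0.2 × (19 − 47) = 41.4 → 41
G = 54 + 0.2 × (118 − 54) = 66.8 → 67
B = 64 + 0.2 × (21 − 64) = 55.4 → 55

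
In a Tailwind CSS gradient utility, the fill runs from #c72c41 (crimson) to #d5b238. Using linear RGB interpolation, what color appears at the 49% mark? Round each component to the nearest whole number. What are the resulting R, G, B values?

(206, 110, 61)

#c72c41 → (199, 44, 65); #d5b238 → (213, 178, 56).
49% corresponds to t = 0.49.
R = 199 + 0.49 × (213 − 199) = 199 + 0.49 × 14 = 205.86 → 206
G = 44 + 0.49 × (178 − 44) = 44 + 0.49 × 134 = 109.66 → 110
B = 65 + 0.49 × (56 − 65) = 65 + 0.49 × -9 = 60.59 → 61
So the blended color is (206, 110, 61), about #ce6e3d.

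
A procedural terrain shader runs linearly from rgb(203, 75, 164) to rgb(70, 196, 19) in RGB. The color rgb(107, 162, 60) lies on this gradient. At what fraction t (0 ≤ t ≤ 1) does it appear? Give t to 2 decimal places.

0.72

Invert the lerp on the B channel (largest span, 145): t = (60 − 164) / (19 − 164) = -104/-145 = 0.71724.
Check on R: (107 − 203)/(70 − 203) = 0.7218 ✓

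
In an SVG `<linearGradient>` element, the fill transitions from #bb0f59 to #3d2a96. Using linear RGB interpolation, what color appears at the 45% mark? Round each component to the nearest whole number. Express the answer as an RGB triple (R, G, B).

(130, 27, 116)

#bb0f59 → (187, 15, 89); #3d2a96 → (61, 42, 150).
45% corresponds to t = 0.45.
R = 187 + 0.45 × (61 − 187) = 187 + 0.45 × -126 = 130.3 → 130
G = 15 + 0.45 × (42 − 15) = 15 + 0.45 × 27 = 27.15 → 27
B = 89 + 0.45 × (150 − 89) = 89 + 0.45 × 61 = 116.45 → 116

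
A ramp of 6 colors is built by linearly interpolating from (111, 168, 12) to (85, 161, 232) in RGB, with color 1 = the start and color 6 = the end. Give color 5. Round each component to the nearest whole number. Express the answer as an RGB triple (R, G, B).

With 6 swatches and endpoints inclusive, swatch 5 sits at t = (5 − 1)/(6 − 1) = 4/5 ≈ 0.8.
R = 111 + 0.8 × (85 − 111) = 90.2 → 90
G = 168 + 0.8 × (161 − 168) = 162.4 → 162
B = 12 + 0.8 × (232 − 12) = 188 → 188

(90, 162, 188)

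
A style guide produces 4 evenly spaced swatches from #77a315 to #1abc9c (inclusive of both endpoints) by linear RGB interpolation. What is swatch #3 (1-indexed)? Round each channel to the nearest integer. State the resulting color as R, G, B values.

(57, 180, 111)

With 4 swatches and endpoints inclusive, swatch 3 sits at t = (3 − 1)/(4 − 1) = 2/3 ≈ 0.6667.
#77a315 → (119, 163, 21); #1abc9c → (26, 188, 156).
R = 119 + 0.6667 × (26 − 119) = 56.997 → 57
G = 163 + 0.6667 × (188 − 163) = 179.667 → 180
B = 21 + 0.6667 × (156 − 21) = 111.004 → 111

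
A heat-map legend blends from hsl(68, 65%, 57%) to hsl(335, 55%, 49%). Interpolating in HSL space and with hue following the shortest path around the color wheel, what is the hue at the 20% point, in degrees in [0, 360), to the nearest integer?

Hue: 335 − 68 = 267°, but |267| > 180 so the shorter arc goes the other way: Δh = 267 − 360 = -93°.
H = 68 + 0.2 × (-93) = 49.4 → 49°

49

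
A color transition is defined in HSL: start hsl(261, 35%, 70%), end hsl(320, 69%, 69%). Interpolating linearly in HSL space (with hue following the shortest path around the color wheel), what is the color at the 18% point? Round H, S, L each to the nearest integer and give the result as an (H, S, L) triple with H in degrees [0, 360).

Hue arc: Δh = 320 − 261 = 59° (|Δh| ≤ 180, already the shorter path).
H = 261 + 0.18 × (59) = 271.62 → 272°
S = 35 + 0.18 × (69 − 35) = 41.12 → 41%
L = 70 + 0.18 × (69 − 70) = 69.82 → 70%

(272, 41, 70)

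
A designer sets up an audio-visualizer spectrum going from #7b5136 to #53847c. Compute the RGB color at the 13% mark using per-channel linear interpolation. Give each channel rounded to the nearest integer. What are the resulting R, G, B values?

#7b5136 → (123, 81, 54); #53847c → (83, 132, 124).
13% corresponds to t = 0.13.
R = 123 + 0.13 × (83 − 123) = 123 + 0.13 × -40 = 117.8 → 118
G = 81 + 0.13 × (132 − 81) = 81 + 0.13 × 51 = 87.63 → 88
B = 54 + 0.13 × (124 − 54) = 54 + 0.13 × 70 = 63.1 → 63

(118, 88, 63)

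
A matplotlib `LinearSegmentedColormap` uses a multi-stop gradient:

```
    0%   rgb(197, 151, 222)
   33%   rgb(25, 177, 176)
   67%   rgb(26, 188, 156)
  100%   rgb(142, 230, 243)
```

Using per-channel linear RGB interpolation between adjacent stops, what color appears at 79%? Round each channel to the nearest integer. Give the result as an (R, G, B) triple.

79% lies between the 67% and 100% stops, so the local fraction is t = (79 − 67)/(100 − 67) = 12/33 ≈ 0.3636.
R = 26 + 0.3636 × (142 − 26) = 68.178 → 68
G = 188 + 0.3636 × (230 − 188) = 203.271 → 203
B = 156 + 0.3636 × (243 − 156) = 187.633 → 188

(68, 203, 188)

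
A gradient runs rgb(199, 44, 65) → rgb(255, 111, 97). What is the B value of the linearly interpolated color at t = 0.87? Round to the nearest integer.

93

B = 65 + 0.87 × (97 − 65) = 92.84 → 93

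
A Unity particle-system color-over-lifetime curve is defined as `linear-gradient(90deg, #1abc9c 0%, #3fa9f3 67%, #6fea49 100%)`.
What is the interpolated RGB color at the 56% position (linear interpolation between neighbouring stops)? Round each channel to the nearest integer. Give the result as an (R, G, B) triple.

(57, 172, 229)

56% lies between the 0% and 67% stops, so the local fraction is t = (56 − 0)/(67 − 0) = 56/67 ≈ 0.8358.
#1abc9c → (26, 188, 156); #3fa9f3 → (63, 169, 243).
R = 26 + 0.8358 × (63 − 26) = 56.925 → 57
G = 188 + 0.8358 × (169 − 188) = 172.12 → 172
B = 156 + 0.8358 × (243 − 156) = 228.715 → 229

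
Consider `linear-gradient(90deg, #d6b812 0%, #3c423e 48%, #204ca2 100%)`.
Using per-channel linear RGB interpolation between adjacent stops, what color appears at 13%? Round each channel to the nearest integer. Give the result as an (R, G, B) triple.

13% lies between the 0% and 48% stops, so the local fraction is t = (13 − 0)/(48 − 0) = 13/48 ≈ 0.2708.
#d6b812 → (214, 184, 18); #3c423e → (60, 66, 62).
R = 214 + 0.2708 × (60 − 214) = 172.297 → 172
G = 184 + 0.2708 × (66 − 184) = 152.046 → 152
B = 18 + 0.2708 × (62 − 18) = 29.915 → 30

(172, 152, 30)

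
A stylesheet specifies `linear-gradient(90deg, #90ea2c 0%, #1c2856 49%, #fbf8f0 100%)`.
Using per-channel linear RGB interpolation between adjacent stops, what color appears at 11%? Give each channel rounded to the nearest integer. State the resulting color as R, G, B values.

(118, 190, 53)

11% lies between the 0% and 49% stops, so the local fraction is t = (11 − 0)/(49 − 0) = 11/49 ≈ 0.2245.
#90ea2c → (144, 234, 44); #1c2856 → (28, 40, 86).
R = 144 + 0.2245 × (28 − 144) = 117.958 → 118
G = 234 + 0.2245 × (40 − 234) = 190.447 → 190
B = 44 + 0.2245 × (86 − 44) = 53.429 → 53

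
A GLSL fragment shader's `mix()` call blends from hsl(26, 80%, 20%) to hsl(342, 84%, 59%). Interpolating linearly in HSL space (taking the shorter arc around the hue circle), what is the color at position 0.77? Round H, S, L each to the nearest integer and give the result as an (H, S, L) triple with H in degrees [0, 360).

(352, 83, 50)

Hue: 342 − 26 = 316°, but |316| > 180 so the shorter arc goes the other way: Δh = 316 − 360 = -44°.
H = 26 + 0.77 × (-44) = -7.88 → -8 → -8 mod 360 = 352°
S = 80 + 0.77 × (84 − 80) = 83.08 → 83%
L = 20 + 0.77 × (59 − 20) = 50.03 → 50%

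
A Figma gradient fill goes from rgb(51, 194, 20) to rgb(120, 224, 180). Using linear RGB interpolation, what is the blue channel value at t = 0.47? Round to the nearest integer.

95

B = 20 + 0.47 × (180 − 20) = 95.2 → 95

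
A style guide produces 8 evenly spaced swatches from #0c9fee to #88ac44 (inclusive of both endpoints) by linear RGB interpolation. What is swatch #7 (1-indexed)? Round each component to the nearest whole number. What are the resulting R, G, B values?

(118, 170, 92)

With 8 swatches and endpoints inclusive, swatch 7 sits at t = (7 − 1)/(8 − 1) = 6/7 ≈ 0.8571.
#0c9fee → (12, 159, 238); #88ac44 → (136, 172, 68).
R = 12 + 0.8571 × (136 − 12) = 118.28 → 118
G = 159 + 0.8571 × (172 − 159) = 170.142 → 170
B = 238 + 0.8571 × (68 − 238) = 92.293 → 92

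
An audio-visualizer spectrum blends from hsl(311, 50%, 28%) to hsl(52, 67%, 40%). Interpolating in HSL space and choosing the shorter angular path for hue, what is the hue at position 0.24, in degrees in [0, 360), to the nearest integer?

Hue: 52 − 311 = -259°, but |-259| > 180 so the shorter arc goes the other way: Δh = -259 + 360 = 101°.
H = 311 + 0.24 × (101) = 335.24 → 335°

335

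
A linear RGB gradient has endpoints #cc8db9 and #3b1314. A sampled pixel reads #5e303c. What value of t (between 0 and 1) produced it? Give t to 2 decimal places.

0.76

Invert the lerp on the B channel (largest span, 165): t = (60 − 185) / (20 − 185) = -125/-165 = 0.75758.
Check on R: (94 − 204)/(59 − 204) = 0.7586 ✓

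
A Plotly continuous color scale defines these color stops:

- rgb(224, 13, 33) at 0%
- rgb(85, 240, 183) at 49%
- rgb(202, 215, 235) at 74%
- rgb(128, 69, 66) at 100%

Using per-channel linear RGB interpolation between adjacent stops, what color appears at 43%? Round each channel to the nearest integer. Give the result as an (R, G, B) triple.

(102, 212, 165)

43% lies between the 0% and 49% stops, so the local fraction is t = (43 − 0)/(49 − 0) = 43/49 ≈ 0.8776.
R = 224 + 0.8776 × (85 − 224) = 102.014 → 102
G = 13 + 0.8776 × (240 − 13) = 212.215 → 212
B = 33 + 0.8776 × (183 − 33) = 164.64 → 165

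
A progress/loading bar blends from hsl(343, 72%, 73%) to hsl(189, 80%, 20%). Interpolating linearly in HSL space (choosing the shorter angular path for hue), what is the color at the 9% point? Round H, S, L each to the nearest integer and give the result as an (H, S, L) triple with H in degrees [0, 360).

(329, 73, 68)

Hue arc: Δh = 189 − 343 = -154° (|Δh| ≤ 180, already the shorter path).
H = 343 + 0.09 × (-154) = 329.14 → 329°
S = 72 + 0.09 × (80 − 72) = 72.72 → 73%
L = 73 + 0.09 × (20 − 73) = 68.23 → 68%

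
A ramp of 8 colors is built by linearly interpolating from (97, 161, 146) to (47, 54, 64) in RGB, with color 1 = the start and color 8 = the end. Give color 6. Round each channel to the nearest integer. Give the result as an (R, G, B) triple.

(61, 85, 87)

With 8 swatches and endpoints inclusive, swatch 6 sits at t = (6 − 1)/(8 − 1) = 5/7 ≈ 0.7143.
R = 97 + 0.7143 × (47 − 97) = 61.285 → 61
G = 161 + 0.7143 × (54 − 161) = 84.57 → 85
B = 146 + 0.7143 × (64 − 146) = 87.427 → 87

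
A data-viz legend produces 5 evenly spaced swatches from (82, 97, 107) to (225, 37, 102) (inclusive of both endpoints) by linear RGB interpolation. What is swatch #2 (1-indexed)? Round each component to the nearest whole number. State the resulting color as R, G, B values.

With 5 swatches and endpoints inclusive, swatch 2 sits at t = (2 − 1)/(5 − 1) = 1/4 ≈ 0.25.
R = 82 + 0.25 × (225 − 82) = 117.75 → 118
G = 97 + 0.25 × (37 − 97) = 82 → 82
B = 107 + 0.25 × (102 − 107) = 105.75 → 106

(118, 82, 106)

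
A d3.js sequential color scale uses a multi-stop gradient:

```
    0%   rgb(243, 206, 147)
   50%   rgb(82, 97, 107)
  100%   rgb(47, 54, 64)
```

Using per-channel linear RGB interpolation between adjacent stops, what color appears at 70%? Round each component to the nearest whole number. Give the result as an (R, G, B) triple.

(68, 80, 90)

70% lies between the 50% and 100% stops, so the local fraction is t = (70 − 50)/(100 − 50) = 20/50 ≈ 0.4.
R = 82 + 0.4 × (47 − 82) = 68 → 68
G = 97 + 0.4 × (54 − 97) = 79.8 → 80
B = 107 + 0.4 × (64 − 107) = 89.8 → 90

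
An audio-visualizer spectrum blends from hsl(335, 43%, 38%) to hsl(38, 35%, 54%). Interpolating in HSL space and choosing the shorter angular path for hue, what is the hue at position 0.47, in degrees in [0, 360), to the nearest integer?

5

Hue: 38 − 335 = -297°, but |-297| > 180 so the shorter arc goes the other way: Δh = -297 + 360 = 63°.
H = 335 + 0.47 × (63) = 364.61 → 365 → 365 mod 360 = 5°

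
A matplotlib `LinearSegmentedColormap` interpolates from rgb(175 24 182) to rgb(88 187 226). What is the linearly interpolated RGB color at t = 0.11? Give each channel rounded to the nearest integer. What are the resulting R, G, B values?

(165, 42, 187)

R = 175 + 0.11 × (88 − 175) = 175 + 0.11 × -87 = 165.43 → 165
G = 24 + 0.11 × (187 − 24) = 24 + 0.11 × 163 = 41.93 → 42
B = 182 + 0.11 × (226 − 182) = 182 + 0.11 × 44 = 186.84 → 187
So the blended color is (165, 42, 187), about #a52abb.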